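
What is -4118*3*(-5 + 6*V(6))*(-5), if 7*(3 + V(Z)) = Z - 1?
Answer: -8091870/7 ≈ -1.1560e+6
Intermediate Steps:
V(Z) = -22/7 + Z/7 (V(Z) = -3 + (Z - 1)/7 = -3 + (-1 + Z)/7 = -3 + (-1/7 + Z/7) = -22/7 + Z/7)
-4118*3*(-5 + 6*V(6))*(-5) = -4118*3*(-5 + 6*(-22/7 + (1/7)*6))*(-5) = -4118*3*(-5 + 6*(-22/7 + 6/7))*(-5) = -4118*3*(-5 + 6*(-16/7))*(-5) = -4118*3*(-5 - 96/7)*(-5) = -4118*3*(-131/7)*(-5) = -(-1618374)*(-5)/7 = -4118*1965/7 = -8091870/7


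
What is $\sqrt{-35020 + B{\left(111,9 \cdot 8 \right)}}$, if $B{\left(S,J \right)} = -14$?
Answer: $i \sqrt{35034} \approx 187.17 i$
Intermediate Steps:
$\sqrt{-35020 + B{\left(111,9 \cdot 8 \right)}} = \sqrt{-35020 - 14} = \sqrt{-35034} = i \sqrt{35034}$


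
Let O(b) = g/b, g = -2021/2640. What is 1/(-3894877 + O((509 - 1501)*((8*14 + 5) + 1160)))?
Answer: -3344309760/13025675165097499 ≈ -2.5675e-7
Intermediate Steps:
g = -2021/2640 (g = -2021*1/2640 = -2021/2640 ≈ -0.76553)
O(b) = -2021/(2640*b)
1/(-3894877 + O((509 - 1501)*((8*14 + 5) + 1160))) = 1/(-3894877 - 2021*1/((509 - 1501)*((8*14 + 5) + 1160))/2640) = 1/(-3894877 - 2021*(-1/(992*((112 + 5) + 1160)))/2640) = 1/(-3894877 - 2021*(-1/(992*(117 + 1160)))/2640) = 1/(-3894877 - 2021/(2640*((-992*1277)))) = 1/(-3894877 - 2021/2640/(-1266784)) = 1/(-3894877 - 2021/2640*(-1/1266784)) = 1/(-3894877 + 2021/3344309760) = 1/(-13025675165097499/3344309760) = -3344309760/13025675165097499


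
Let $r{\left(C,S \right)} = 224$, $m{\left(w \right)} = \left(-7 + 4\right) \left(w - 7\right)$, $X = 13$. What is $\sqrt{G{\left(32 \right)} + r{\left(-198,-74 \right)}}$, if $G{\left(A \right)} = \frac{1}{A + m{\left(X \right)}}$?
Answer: $\frac{\sqrt{43918}}{14} \approx 14.969$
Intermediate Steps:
$m{\left(w \right)} = 21 - 3 w$ ($m{\left(w \right)} = - 3 \left(-7 + w\right) = 21 - 3 w$)
$G{\left(A \right)} = \frac{1}{-18 + A}$ ($G{\left(A \right)} = \frac{1}{A + \left(21 - 39\right)} = \frac{1}{A - 18} = \frac{1}{-18 + A}$)
$\sqrt{G{\left(32 \right)} + r{\left(-198,-74 \right)}} = \sqrt{\frac{1}{-18 + 32} + 224} = \sqrt{\frac{1}{14} + 224} = \sqrt{\frac{3137}{14}} = \frac{\sqrt{43918}}{14}$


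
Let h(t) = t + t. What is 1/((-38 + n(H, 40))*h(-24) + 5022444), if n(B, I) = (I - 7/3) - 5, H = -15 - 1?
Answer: 1/5022700 ≈ 1.9910e-7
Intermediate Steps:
h(t) = 2*t
H = -16
n(B, I) = -22/3 + I (n(B, I) = (I - 7*1/3) - 5 = (I - 7/3) - 5 = (-7/3 + I) - 5 = -22/3 + I)
1/((-38 + n(H, 40))*h(-24) + 5022444) = 1/((-38 + (-22/3 + 40))*(2*(-24)) + 5022444) = 1/((-38 + 98/3)*(-48) + 5022444) = 1/(-16/3*(-48) + 5022444) = 1/(256 + 5022444) = 1/5022700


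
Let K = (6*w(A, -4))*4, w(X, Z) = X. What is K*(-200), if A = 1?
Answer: -4800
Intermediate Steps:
K = 24 (K = (6*1)*4 = 6*4 = 24)
K*(-200) = 24*(-200) = -4800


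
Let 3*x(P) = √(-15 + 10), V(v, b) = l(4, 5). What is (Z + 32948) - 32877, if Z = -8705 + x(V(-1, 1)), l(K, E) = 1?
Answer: -8634 + I*√5/3 ≈ -8634.0 + 0.74536*I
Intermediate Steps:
V(v, b) = 1
x(P) = I*√5/3 (x(P) = √(-15 + 10)/3 = √(-5)/3 = (I*√5)/3 = I*√5/3)
Z = -8705 + I*√5/3 ≈ -8705.0 + 0.74536*I
(Z + 32948) - 32877 = ((-8705 + I*√5/3) + 32948) - 32877 = (24243 + I*√5/3) - 32877 = -8634 + I*√5/3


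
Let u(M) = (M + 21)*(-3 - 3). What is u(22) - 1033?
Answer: -1291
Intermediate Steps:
u(M) = -126 - 6*M (u(M) = (21 + M)*(-6) = -126 - 6*M)
u(22) - 1033 = (-126 - 6*22) - 1033 = (-126 - 132) - 1033 = -258 - 1033 = -1291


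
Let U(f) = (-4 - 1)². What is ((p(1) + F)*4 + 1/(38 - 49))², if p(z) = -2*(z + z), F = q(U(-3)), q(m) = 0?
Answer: 31329/121 ≈ 258.92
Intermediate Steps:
U(f) = 25 (U(f) = (-5)² = 25)
F = 0
p(z) = -4*z
((p(1) + F)*4 + 1/(38 - 49))² = ((-4*1 + 0)*4 + 1/(38 - 49))² = ((-4 + 0)*4 + 1/(-11))² = (-4*4 - 1/11)² = (-16 - 1/11)² = (-177/11)² = 31329/121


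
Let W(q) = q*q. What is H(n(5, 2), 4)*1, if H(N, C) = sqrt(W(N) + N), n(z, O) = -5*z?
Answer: 10*sqrt(6) ≈ 24.495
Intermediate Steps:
W(q) = q**2
H(N, C) = sqrt(N + N**2) (H(N, C) = sqrt(N**2 + N) = sqrt(N + N**2))
H(n(5, 2), 4)*1 = sqrt((-5*5)*(1 - 5*5))*1 = sqrt(-25*(1 - 25))*1 = sqrt(-25*(-24))*1 = sqrt(600)*1 = (10*sqrt(6))*1 = 10*sqrt(6)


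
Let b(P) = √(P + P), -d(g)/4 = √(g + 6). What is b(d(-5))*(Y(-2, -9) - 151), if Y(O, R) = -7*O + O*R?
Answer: -238*I*√2 ≈ -336.58*I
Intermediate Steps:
d(g) = -4*√(6 + g) (d(g) = -4*√(g + 6) = -4*√(6 + g))
b(P) = √2*√P (b(P) = √(2*P) = √2*√P)
b(d(-5))*(Y(-2, -9) - 151) = (√2*√(-4*√(6 - 5)))*(-2*(-7 - 9) - 151) = (√2*√(-4*√1))*(-2*(-16) - 151) = (√2*√(-4*1))*(32 - 151) = (√2*√(-4))*(-119) = (√2*(2*I))*(-119) = (2*I*√2)*(-119) = -238*I*√2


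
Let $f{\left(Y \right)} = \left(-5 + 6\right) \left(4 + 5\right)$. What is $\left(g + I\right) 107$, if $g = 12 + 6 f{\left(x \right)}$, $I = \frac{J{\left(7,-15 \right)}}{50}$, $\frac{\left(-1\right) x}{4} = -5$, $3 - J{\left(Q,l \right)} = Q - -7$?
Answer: $\frac{351923}{50} \approx 7038.5$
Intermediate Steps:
$J{\left(Q,l \right)} = -4 - Q$ ($J{\left(Q,l \right)} = 3 - \left(Q - -7\right) = 3 - \left(Q + 7\right) = 3 - \left(7 + Q\right) = -4 - Q$)
$x = 20$ ($x = \left(-4\right) \left(-5\right) = 20$)
$f{\left(Y \right)} = 9$ ($f{\left(Y \right)} = 1 \cdot 9 = 9$)
$I = - \frac{11}{50}$ ($I = \frac{-4 - 7}{50} = \left(-4 - 7\right) \frac{1}{50} = \left(-11\right) \frac{1}{50} = - \frac{11}{50} \approx -0.22$)
$g = 66$ ($g = 12 + 6 \cdot 9 = 12 + 54 = 66$)
$\left(g + I\right) 107 = \left(66 - \frac{11}{50}\right) 107 = \frac{3289}{50} \cdot 107 = \frac{351923}{50}$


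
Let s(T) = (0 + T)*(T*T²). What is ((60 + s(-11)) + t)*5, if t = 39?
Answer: 73700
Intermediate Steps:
s(T) = T⁴ (s(T) = T*T³ = T⁴)
((60 + s(-11)) + t)*5 = ((60 + (-11)⁴) + 39)*5 = ((60 + 14641) + 39)*5 = (14701 + 39)*5 = 14740*5 = 73700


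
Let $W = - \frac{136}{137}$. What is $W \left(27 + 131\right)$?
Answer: $- \frac{21488}{137} \approx -156.85$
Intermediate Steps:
$W = - \frac{136}{137}$ ($W = \left(-136\right) \frac{1}{137} = - \frac{136}{137} \approx -0.9927$)
$W \left(27 + 131\right) = - \frac{136 \left(27 + 131\right)}{137} = \left(- \frac{136}{137}\right) 158 = - \frac{21488}{137}$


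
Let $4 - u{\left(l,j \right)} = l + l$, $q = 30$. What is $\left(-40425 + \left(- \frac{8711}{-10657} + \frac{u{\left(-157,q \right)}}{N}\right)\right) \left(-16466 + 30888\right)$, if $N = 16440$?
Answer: $- \frac{8511812794759729}{14600090} \approx -5.83 \cdot 10^{8}$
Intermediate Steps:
$u{\left(l,j \right)} = 4 - 2 l$ ($u{\left(l,j \right)} = 4 - \left(l + l\right) = 4 - 2 l$)
$\left(-40425 + \left(- \frac{8711}{-10657} + \frac{u{\left(-157,q \right)}}{N}\right)\right) \left(-16466 + 30888\right) = \left(-40425 + \left(- \frac{8711}{-10657} + \frac{4 - -314}{16440}\right)\right) \left(-16466 + 30888\right) = \left(-40425 + \left(\left(-8711\right) \left(- \frac{1}{10657}\right) + \left(4 + 314\right) \frac{1}{16440}\right)\right) 14422 = \left(-40425 + \left(\frac{8711}{10657} + 318 \cdot \frac{1}{16440}\right)\right) 14422 = \left(-40425 + \left(\frac{8711}{10657} + \frac{53}{2740}\right)\right) 14422 = \left(-40425 + \frac{24432961}{29200180}\right) 14422 = \left(- \frac{1180392843539}{29200180}\right) 14422 = - \frac{8511812794759729}{14600090}$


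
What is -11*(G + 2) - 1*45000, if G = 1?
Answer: -45033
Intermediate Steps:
-11*(G + 2) - 1*45000 = -11*(1 + 2) - 1*45000 = -11*3 - 45000 = -33 - 45000 = -45033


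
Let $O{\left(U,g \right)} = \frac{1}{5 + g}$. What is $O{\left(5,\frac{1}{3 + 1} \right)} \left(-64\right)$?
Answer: $- \frac{256}{21} \approx -12.19$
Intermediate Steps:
$O{\left(5,\frac{1}{3 + 1} \right)} \left(-64\right) = \frac{1}{5 + \frac{1}{3 + 1}} \left(-64\right) = \frac{1}{5 + \frac{1}{4}} \left(-64\right) = \frac{1}{\frac{21}{4}} \left(-64\right) = \frac{4}{21} \left(-64\right) = - \frac{256}{21}$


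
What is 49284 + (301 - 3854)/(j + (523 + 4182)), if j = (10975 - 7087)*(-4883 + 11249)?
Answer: 1220060555939/24755713 ≈ 49284.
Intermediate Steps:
j = 24751008 (j = 3888*6366 = 24751008)
49284 + (301 - 3854)/(j + (523 + 4182)) = 49284 + (301 - 3854)/(24751008 + (523 + 4182)) = 49284 - 3553/(24751008 + 4705) = 49284 - 3553/24755713 = 1220060555939/24755713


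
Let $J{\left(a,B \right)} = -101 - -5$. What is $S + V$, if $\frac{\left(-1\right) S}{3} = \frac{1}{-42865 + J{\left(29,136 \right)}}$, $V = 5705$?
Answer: $\frac{245092508}{42961} \approx 5705.0$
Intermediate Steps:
$J{\left(a,B \right)} = -96$ ($J{\left(a,B \right)} = -101 + 5 = -96$)
$S = \frac{3}{42961}$ ($S = - \frac{3}{-42865 - 96} = - \frac{3}{-42961} = \left(-3\right) \left(- \frac{1}{42961}\right) = \frac{3}{42961} \approx 6.9831 \cdot 10^{-5}$)
$S + V = \frac{3}{42961} + 5705 = \frac{245092508}{42961}$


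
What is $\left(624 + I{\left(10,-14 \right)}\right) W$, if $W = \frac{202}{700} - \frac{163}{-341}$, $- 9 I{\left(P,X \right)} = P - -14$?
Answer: $\frac{28423204}{59675} \approx 476.3$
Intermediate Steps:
$I{\left(P,X \right)} = - \frac{14}{9} - \frac{P}{9}$ ($I{\left(P,X \right)} = - \frac{P - -14}{9} = - \frac{P + 14}{9} = - \frac{14 + P}{9} = - \frac{14}{9} - \frac{P}{9}$)
$W = \frac{91491}{119350}$ ($W = 202 \cdot \frac{1}{700} - - \frac{163}{341} = \frac{101}{350} + \frac{163}{341} = \frac{91491}{119350} \approx 0.76658$)
$\left(624 + I{\left(10,-14 \right)}\right) W = \left(624 - \frac{8}{3}\right) \frac{91491}{119350} = \frac{1864}{3} \cdot \frac{91491}{119350} = \frac{28423204}{59675}$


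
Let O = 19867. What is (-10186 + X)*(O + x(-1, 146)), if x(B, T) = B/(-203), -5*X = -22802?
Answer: -113440280256/1015 ≈ -1.1176e+8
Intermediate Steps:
X = 22802/5 (X = -1/5*(-22802) = 22802/5 ≈ 4560.4)
x(B, T) = -B/203 (x(B, T) = B*(-1/203) = -B/203)
(-10186 + X)*(O + x(-1, 146)) = (-10186 + 22802/5)*(19867 - 1/203*(-1)) = -28128*(19867 + 1/203)/5 = -28128/5*4033002/203 = -113440280256/1015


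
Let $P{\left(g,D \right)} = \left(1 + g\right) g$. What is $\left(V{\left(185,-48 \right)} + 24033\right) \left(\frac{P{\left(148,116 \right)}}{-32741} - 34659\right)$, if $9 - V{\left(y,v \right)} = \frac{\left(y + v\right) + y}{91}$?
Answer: $- \frac{354622615937500}{425633} \approx -8.3317 \cdot 10^{8}$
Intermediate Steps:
$P{\left(g,D \right)} = g \left(1 + g\right)$
$V{\left(y,v \right)} = 9 - \frac{2 y}{91} - \frac{v}{91}$ ($V{\left(y,v \right)} = 9 - \frac{\left(y + v\right) + y}{91} = 9 - \left(\left(v + y\right) + y\right) \frac{1}{91} = 9 - \left(v + 2 y\right) \frac{1}{91} = 9 - \left(\frac{v}{91} + \frac{2 y}{91}\right) = 9 - \frac{2 y}{91} - \frac{v}{91}$)
$\left(V{\left(185,-48 \right)} + 24033\right) \left(\frac{P{\left(148,116 \right)}}{-32741} - 34659\right) = \left(\left(9 - \frac{370}{91} - - \frac{48}{91}\right) + 24033\right) \left(\frac{148 \left(1 + 148\right)}{-32741} - 34659\right) = \left(\left(9 - \frac{370}{91} + \frac{48}{91}\right) + 24033\right) \left(148 \cdot 149 \left(- \frac{1}{32741}\right) - 34659\right) = \left(\frac{71}{13} + 24033\right) \left(22052 \left(- \frac{1}{32741}\right) - 34659\right) = \frac{312500 \left(- \frac{22052}{32741} - 34659\right)}{13} = \frac{312500}{13} \left(- \frac{1134792371}{32741}\right) = - \frac{354622615937500}{425633}$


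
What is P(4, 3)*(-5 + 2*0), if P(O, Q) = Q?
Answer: -15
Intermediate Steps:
P(4, 3)*(-5 + 2*0) = 3*(-5 + 2*0) = 3*(-5 + 0) = 3*(-5) = -15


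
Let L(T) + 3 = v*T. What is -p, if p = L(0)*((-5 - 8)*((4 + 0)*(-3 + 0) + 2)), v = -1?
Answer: 390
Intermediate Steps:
L(T) = -3 - T
p = -390 (p = (-3 - 1*0)*((-5 - 8)*((4 + 0)*(-3 + 0) + 2)) = (-3 + 0)*(-13*(4*(-3) + 2)) = -(-39)*(-12 + 2) = -(-39)*(-10) = -3*130 = -390)
-p = -1*(-390) = 390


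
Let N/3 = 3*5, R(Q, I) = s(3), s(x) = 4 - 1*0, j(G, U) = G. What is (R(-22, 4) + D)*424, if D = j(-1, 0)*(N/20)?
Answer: 742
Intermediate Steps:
s(x) = 4 (s(x) = 4 + 0 = 4)
R(Q, I) = 4
N = 45 (N = 3*(3*5) = 3*15 = 45)
D = -9/4 (D = -45/20 = -1*9/4 = -9/4 ≈ -2.2500)
(R(-22, 4) + D)*424 = (4 - 9/4)*424 = (7/4)*424 = 742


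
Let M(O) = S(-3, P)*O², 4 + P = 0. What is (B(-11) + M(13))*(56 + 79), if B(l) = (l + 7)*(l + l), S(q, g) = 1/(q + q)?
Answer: 16155/2 ≈ 8077.5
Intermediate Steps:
P = -4 (P = -4 + 0 = -4)
S(q, g) = 1/(2*q)
M(O) = -O²/6 (M(O) = ((½)/(-3))*O² = ((½)*(-⅓))*O² = -O²/6)
B(l) = 2*l*(7 + l) (B(l) = (7 + l)*(2*l) = 2*l*(7 + l))
(B(-11) + M(13))*(56 + 79) = (2*(-11)*(7 - 11) - ⅙*13²)*(56 + 79) = (2*(-11)*(-4) - ⅙*169)*135 = (88 - 169/6)*135 = (359/6)*135 = 16155/2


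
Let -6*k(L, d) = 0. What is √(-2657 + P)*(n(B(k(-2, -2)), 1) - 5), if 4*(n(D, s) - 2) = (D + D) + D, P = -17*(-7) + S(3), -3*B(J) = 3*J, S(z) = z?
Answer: -39*I*√15 ≈ -151.05*I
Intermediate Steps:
k(L, d) = 0 (k(L, d) = -⅙*0 = 0)
B(J) = -J
P = 122 (P = -17*(-7) + 3 = 119 + 3 = 122)
n(D, s) = 2 + 3*D/4 (n(D, s) = 2 + ((D + D) + D)/4 = 2 + (2*D + D)/4 = 2 + (3*D)/4 = 2 + 3*D/4)
√(-2657 + P)*(n(B(k(-2, -2)), 1) - 5) = √(-2657 + 122)*((2 + 3*(-1*0)/4) - 5) = √(-2535)*((2 + (¾)*0) - 5) = (13*I*√15)*((2 + 0) - 5) = (13*I*√15)*(2 - 5) = (13*I*√15)*(-3) = -39*I*√15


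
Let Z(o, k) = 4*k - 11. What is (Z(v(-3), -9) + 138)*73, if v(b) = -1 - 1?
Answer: 6643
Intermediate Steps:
v(b) = -2
Z(o, k) = -11 + 4*k
(Z(v(-3), -9) + 138)*73 = ((-11 + 4*(-9)) + 138)*73 = ((-11 - 36) + 138)*73 = (-47 + 138)*73 = 91*73 = 6643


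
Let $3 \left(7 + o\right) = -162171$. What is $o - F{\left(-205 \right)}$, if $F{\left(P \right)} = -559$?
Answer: $-53505$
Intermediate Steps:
$o = -54064$ ($o = -7 + \frac{1}{3} \left(-162171\right) = -7 - 54057 = -54064$)
$o - F{\left(-205 \right)} = -54064 - -559 = -54064 + 559 = -53505$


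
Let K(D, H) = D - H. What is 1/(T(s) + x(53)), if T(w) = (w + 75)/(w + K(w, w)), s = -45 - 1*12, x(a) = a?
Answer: 19/1001 ≈ 0.018981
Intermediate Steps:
s = -57 (s = -45 - 12 = -57)
T(w) = (75 + w)/w (T(w) = (w + 75)/(w + (w - w)) = (75 + w)/(w + 0) = (75 + w)/w)
1/(T(s) + x(53)) = 1/((75 - 57)/(-57) + 53) = 1/(-1/57*18 + 53) = 1/(-6/19 + 53) = 1/(1001/19) = 19/1001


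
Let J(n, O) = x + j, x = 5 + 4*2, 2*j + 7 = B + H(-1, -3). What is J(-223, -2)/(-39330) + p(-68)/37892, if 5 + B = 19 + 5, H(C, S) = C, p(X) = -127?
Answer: -711989/186286545 ≈ -0.0038220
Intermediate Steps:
B = 19 (B = -5 + (19 + 5) = -5 + 24 = 19)
j = 11/2 (j = -7/2 + (19 - 1)/2 = -7/2 + (1/2)*18 = -7/2 + 9 = 11/2 ≈ 5.5000)
x = 13 (x = 5 + 8 = 13)
J(n, O) = 37/2 (J(n, O) = 13 + 11/2 = 37/2)
J(-223, -2)/(-39330) + p(-68)/37892 = (37/2)/(-39330) - 127/37892 = (37/2)*(-1/39330) - 127*1/37892 = -37/78660 - 127/37892 = -711989/186286545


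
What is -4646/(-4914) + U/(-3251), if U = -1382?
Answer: 10947647/7987707 ≈ 1.3706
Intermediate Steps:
-4646/(-4914) + U/(-3251) = -4646/(-4914) - 1382/(-3251) = -4646*(-1/4914) - 1382*(-1/3251) = 2323/2457 + 1382/3251 = 10947647/7987707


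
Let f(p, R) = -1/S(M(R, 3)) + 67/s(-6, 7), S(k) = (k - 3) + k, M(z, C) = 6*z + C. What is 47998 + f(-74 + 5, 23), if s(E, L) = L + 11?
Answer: 26784959/558 ≈ 48002.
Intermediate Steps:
s(E, L) = 11 + L
M(z, C) = C + 6*z
S(k) = -3 + 2*k (S(k) = (-3 + k) + k = -3 + 2*k)
f(p, R) = 67/18 - 1/(3 + 12*R) (f(p, R) = -1/(-3 + 2*(3 + 6*R)) + 67/(11 + 7) = -1/(-3 + (6 + 12*R)) + 67/18 = -1/(3 + 12*R) + 67*(1/18) = -1/(3 + 12*R) + 67/18 = 67/18 - 1/(3 + 12*R))
47998 + f(-74 + 5, 23) = 47998 + (61 + 268*23)/(18*(1 + 4*23)) = 47998 + (61 + 6164)/(18*(1 + 92)) = 47998 + (1/18)*6225/93 = 47998 + (1/18)*(1/93)*6225 = 47998 + 2075/558 = 26784959/558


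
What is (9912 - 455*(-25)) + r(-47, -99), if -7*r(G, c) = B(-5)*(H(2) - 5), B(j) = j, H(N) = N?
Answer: 148994/7 ≈ 21285.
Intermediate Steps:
r(G, c) = -15/7 (r(G, c) = -(-5)*(2 - 5)/7 = -(-5)*(-3)/7 = -1/7*15 = -15/7)
(9912 - 455*(-25)) + r(-47, -99) = (9912 - 455*(-25)) - 15/7 = (9912 + 11375) - 15/7 = 21287 - 15/7 = 148994/7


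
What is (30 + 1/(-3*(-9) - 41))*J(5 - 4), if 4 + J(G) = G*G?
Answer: -1257/14 ≈ -89.786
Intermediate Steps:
J(G) = -4 + G² (J(G) = -4 + G*G = -4 + G²)
(30 + 1/(-3*(-9) - 41))*J(5 - 4) = (30 + 1/(-3*(-9) - 41))*(-4 + (5 - 4)²) = (30 + 1/(27 - 41))*(-4 + 1²) = (30 + 1/(-14))*(-4 + 1) = (30 - 1/14)*(-3) = (419/14)*(-3) = -1257/14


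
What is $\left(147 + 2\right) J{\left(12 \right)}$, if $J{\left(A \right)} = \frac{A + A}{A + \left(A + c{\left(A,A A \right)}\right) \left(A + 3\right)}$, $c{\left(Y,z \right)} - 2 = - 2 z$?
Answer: $- \frac{596}{683} \approx -0.87262$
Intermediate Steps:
$c{\left(Y,z \right)} = 2 - 2 z$
$J{\left(A \right)} = \frac{2 A}{A + \left(3 + A\right) \left(2 + A - 2 A^{2}\right)}$ ($J{\left(A \right)} = \frac{A + A}{A + \left(A - \left(-2 + 2 A A\right)\right) \left(A + 3\right)} = \frac{2 A}{A + \left(A - \left(-2 + 2 A^{2}\right)\right) \left(3 + A\right)} = \frac{2 A}{A + \left(2 + A - 2 A^{2}\right) \left(3 + A\right)} = \frac{2 A}{A + \left(3 + A\right) \left(2 + A - 2 A^{2}\right)}$)
$\left(147 + 2\right) J{\left(12 \right)} = \left(147 + 2\right) \left(\left(-2\right) 12 \frac{1}{-6 - 72 + 2 \cdot 12^{3} + 5 \cdot 12^{2}}\right) = 149 \left(\left(-2\right) 12 \frac{1}{-6 - 72 + 2 \cdot 1728 + 5 \cdot 144}\right) = 149 \left(\left(-2\right) 12 \frac{1}{-6 - 72 + 3456 + 720}\right) = 149 \left(\left(-2\right) 12 \cdot \frac{1}{4098}\right) = 149 \left(- \frac{4}{683}\right) = - \frac{596}{683}$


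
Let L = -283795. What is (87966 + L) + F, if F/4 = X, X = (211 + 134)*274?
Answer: 182291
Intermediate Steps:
X = 94530 (X = 345*274 = 94530)
F = 378120 (F = 4*94530 = 378120)
(87966 + L) + F = (87966 - 283795) + 378120 = -195829 + 378120 = 182291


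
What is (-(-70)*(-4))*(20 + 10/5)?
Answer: -6160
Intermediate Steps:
(-(-70)*(-4))*(20 + 10/5) = (-14*20)*(20 + 10*(⅕)) = -280*(20 + 2) = -280*22 = -6160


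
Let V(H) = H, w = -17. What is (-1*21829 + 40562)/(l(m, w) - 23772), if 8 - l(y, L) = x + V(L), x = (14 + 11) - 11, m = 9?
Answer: -18733/23761 ≈ -0.78839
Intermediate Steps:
x = 14 (x = 25 - 11 = 14)
l(y, L) = -6 - L (l(y, L) = 8 - (14 + L) = 8 + (-14 - L) = -6 - L)
(-1*21829 + 40562)/(l(m, w) - 23772) = (-1*21829 + 40562)/((-6 - 1*(-17)) - 23772) = (-21829 + 40562)/((-6 + 17) - 23772) = 18733/(11 - 23772) = 18733/(-23761) = 18733*(-1/23761) = -18733/23761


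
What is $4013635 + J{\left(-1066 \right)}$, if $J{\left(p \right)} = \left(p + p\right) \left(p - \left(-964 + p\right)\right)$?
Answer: $1958387$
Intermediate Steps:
$J{\left(p \right)} = 1928 p$ ($J{\left(p \right)} = 2 p 964 = 1928 p$)
$4013635 + J{\left(-1066 \right)} = 4013635 + 1928 \left(-1066\right) = 4013635 - 2055248 = 1958387$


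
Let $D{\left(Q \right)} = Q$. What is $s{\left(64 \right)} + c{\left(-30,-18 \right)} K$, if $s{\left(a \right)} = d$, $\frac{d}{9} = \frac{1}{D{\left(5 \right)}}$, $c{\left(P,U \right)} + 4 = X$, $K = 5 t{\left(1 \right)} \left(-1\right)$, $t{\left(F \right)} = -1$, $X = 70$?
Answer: $\frac{1659}{5} \approx 331.8$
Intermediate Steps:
$K = 5$ ($K = 5 \left(-1\right) \left(-1\right) = \left(-5\right) \left(-1\right) = 5$)
$c{\left(P,U \right)} = 66$ ($c{\left(P,U \right)} = -4 + 70 = 66$)
$d = \frac{9}{5} \approx 1.8$
$s{\left(a \right)} = \frac{9}{5}$
$s{\left(64 \right)} + c{\left(-30,-18 \right)} K = \frac{9}{5} + 66 \cdot 5 = \frac{9}{5} + 330 = \frac{1659}{5}$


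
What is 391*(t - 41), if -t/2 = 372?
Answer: -306935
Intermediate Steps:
t = -744 (t = -2*372 = -744)
391*(t - 41) = 391*(-744 - 41) = 391*(-785) = -306935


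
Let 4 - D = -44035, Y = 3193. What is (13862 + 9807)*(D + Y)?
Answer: 1117934208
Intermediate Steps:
D = 44039 (D = 4 - 1*(-44035) = 4 + 44035 = 44039)
(13862 + 9807)*(D + Y) = (13862 + 9807)*(44039 + 3193) = 23669*47232 = 1117934208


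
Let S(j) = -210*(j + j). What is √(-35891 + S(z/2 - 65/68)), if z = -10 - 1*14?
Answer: I*√8799914/17 ≈ 174.5*I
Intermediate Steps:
z = -24 (z = -10 - 14 = -24)
S(j) = -420*j
√(-35891 + S(z/2 - 65/68)) = √(-35891 - 420*(-24/2 - 65/68)) = √(-35891 - 420*(-24*½ - 65*1/68)) = √(-35891 - 420*(-12 - 65/68)) = √(-35891 - 420*(-881/68)) = √(-35891 + 92505/17) = √(-517642/17) = I*√8799914/17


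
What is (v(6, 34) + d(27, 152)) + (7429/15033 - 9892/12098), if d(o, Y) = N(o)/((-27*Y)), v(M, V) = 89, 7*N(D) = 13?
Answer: 77218226446409/870789892392 ≈ 88.676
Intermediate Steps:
N(D) = 13/7 (N(D) = (⅐)*13 = 13/7)
d(o, Y) = -13/(189*Y) (d(o, Y) = 13/(7*((-27*Y))) = 13*(-1/(27*Y))/7 = -13/(189*Y))
(v(6, 34) + d(27, 152)) + (7429/15033 - 9892/12098) = (89 - 13/189/152) + (7429/15033 - 9892/12098) = (89 - 13/189*1/152) + (7429*(1/15033) - 9892*1/12098) = (89 - 13/28728) + (7429/15033 - 4946/6049) = 2556779/28728 - 29415197/90934617 = 77218226446409/870789892392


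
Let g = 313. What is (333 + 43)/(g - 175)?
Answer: 188/69 ≈ 2.7246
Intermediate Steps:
(333 + 43)/(g - 175) = (333 + 43)/(313 - 175) = 376/138 = 376*(1/138) = 188/69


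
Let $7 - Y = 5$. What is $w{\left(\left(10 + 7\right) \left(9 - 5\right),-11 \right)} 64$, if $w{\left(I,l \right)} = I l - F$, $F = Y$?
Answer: $-48000$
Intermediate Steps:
$Y = 2$ ($Y = 7 - 5 = 2$)
$F = 2$
$w{\left(I,l \right)} = -2 + I l$ ($w{\left(I,l \right)} = I l - 2 = -2 + I l$)
$w{\left(\left(10 + 7\right) \left(9 - 5\right),-11 \right)} 64 = \left(-2 + \left(10 + 7\right) \left(9 - 5\right) \left(-11\right)\right) 64 = \left(-2 + 17 \cdot 4 \left(-11\right)\right) 64 = \left(-2 + 68 \left(-11\right)\right) 64 = \left(-2 - 748\right) 64 = \left(-750\right) 64 = -48000$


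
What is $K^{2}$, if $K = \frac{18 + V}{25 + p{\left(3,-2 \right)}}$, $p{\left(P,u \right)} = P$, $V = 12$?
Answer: $\frac{225}{196} \approx 1.148$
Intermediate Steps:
$K = \frac{15}{14}$ ($K = \frac{18 + 12}{25 + 3} = \frac{30}{28} = 30 \cdot \frac{1}{28} = \frac{15}{14} \approx 1.0714$)
$K^{2} = \left(\frac{15}{14}\right)^{2} = \frac{225}{196}$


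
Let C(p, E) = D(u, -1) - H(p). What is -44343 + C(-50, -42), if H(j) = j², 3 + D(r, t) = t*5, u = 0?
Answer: -46851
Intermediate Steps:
D(r, t) = -3 + 5*t (D(r, t) = -3 + t*5 = -3 + 5*t)
C(p, E) = -8 - p² (C(p, E) = (-3 + 5*(-1)) - p² = (-3 - 5) - p² = -8 - p²)
-44343 + C(-50, -42) = -44343 + (-8 - 1*(-50)²) = -44343 + (-8 - 1*2500) = -44343 + (-8 - 2500) = -44343 - 2508 = -46851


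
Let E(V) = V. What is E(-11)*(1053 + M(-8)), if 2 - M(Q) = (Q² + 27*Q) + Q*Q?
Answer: -12573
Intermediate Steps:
M(Q) = 2 - 27*Q - 2*Q² (M(Q) = 2 - ((Q² + 27*Q) + Q*Q) = 2 - ((Q² + 27*Q) + Q²) = 2 - (2*Q² + 27*Q) = 2 + (-27*Q - 2*Q²) = 2 - 27*Q - 2*Q²)
E(-11)*(1053 + M(-8)) = -11*(1053 + (2 - 27*(-8) - 2*(-8)²)) = -11*(1053 + (2 + 216 - 2*64)) = -11*(1053 + (2 + 216 - 128)) = -11*(1053 + 90) = -11*1143 = -12573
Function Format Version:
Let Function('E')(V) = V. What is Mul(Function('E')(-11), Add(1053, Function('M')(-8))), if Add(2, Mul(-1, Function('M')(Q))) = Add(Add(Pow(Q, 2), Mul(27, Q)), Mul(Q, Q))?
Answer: -12573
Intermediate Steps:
Function('M')(Q) = Add(2, Mul(-27, Q), Mul(-2, Pow(Q, 2))) (Function('M')(Q) = Add(2, Mul(-1, Add(Add(Pow(Q, 2), Mul(27, Q)), Mul(Q, Q)))) = Add(2, Mul(-1, Add(Add(Pow(Q, 2), Mul(27, Q)), Pow(Q, 2)))) = Add(2, Mul(-1, Add(Mul(2, Pow(Q, 2)), Mul(27, Q)))) = Add(2, Add(Mul(-27, Q), Mul(-2, Pow(Q, 2)))) = Add(2, Mul(-27, Q), Mul(-2, Pow(Q, 2))))
Mul(Function('E')(-11), Add(1053, Function('M')(-8))) = Mul(-11, Add(1053, Add(2, Mul(-27, -8), Mul(-2, Pow(-8, 2))))) = Mul(-11, Add(1053, Add(2, 216, Mul(-2, 64)))) = Mul(-11, Add(1053, Add(2, 216, -128))) = Mul(-11, Add(1053, 90)) = Mul(-11, 1143) = -12573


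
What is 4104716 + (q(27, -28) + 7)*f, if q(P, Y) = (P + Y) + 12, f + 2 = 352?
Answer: 4111016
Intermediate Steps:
f = 350 (f = -2 + 352 = 350)
q(P, Y) = 12 + P + Y
4104716 + (q(27, -28) + 7)*f = 4104716 + ((12 + 27 - 28) + 7)*350 = 4104716 + (11 + 7)*350 = 4104716 + 18*350 = 4104716 + 6300 = 4111016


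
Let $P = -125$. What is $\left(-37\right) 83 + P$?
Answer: $-3196$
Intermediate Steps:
$\left(-37\right) 83 + P = \left(-37\right) 83 - 125 = -3071 - 125 = -3196$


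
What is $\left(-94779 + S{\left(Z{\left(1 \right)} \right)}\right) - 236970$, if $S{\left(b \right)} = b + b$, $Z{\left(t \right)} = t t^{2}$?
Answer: $-331747$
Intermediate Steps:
$Z{\left(t \right)} = t^{3}$
$S{\left(b \right)} = 2 b$
$\left(-94779 + S{\left(Z{\left(1 \right)} \right)}\right) - 236970 = \left(-94779 + 2 \cdot 1^{3}\right) - 236970 = \left(-94779 + 2 \cdot 1\right) - 236970 = \left(-94779 + 2\right) - 236970 = -94777 - 236970 = -331747$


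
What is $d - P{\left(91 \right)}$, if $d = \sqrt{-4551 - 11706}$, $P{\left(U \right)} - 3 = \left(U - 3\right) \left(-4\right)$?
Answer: $349 + i \sqrt{16257} \approx 349.0 + 127.5 i$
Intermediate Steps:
$P{\left(U \right)} = 15 - 4 U$ ($P{\left(U \right)} = 3 + \left(U - 3\right) \left(-4\right) = 3 + \left(-3 + U\right) \left(-4\right) = 3 - \left(-12 + 4 U\right) = 15 - 4 U$)
$d = i \sqrt{16257}$ ($d = \sqrt{-16257} = i \sqrt{16257} \approx 127.5 i$)
$d - P{\left(91 \right)} = i \sqrt{16257} - \left(15 - 364\right) = i \sqrt{16257} - -349 = i \sqrt{16257} + 349 = 349 + i \sqrt{16257}$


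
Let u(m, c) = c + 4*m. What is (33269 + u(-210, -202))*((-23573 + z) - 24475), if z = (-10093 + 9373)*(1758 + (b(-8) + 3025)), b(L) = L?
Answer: -112344868896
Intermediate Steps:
z = -3438000 (z = (-10093 + 9373)*(1758 + (-8 + 3025)) = -720*(1758 + 3017) = -720*4775 = -3438000)
(33269 + u(-210, -202))*((-23573 + z) - 24475) = (33269 + (-202 + 4*(-210)))*((-23573 - 3438000) - 24475) = (33269 + (-202 - 840))*(-3461573 - 24475) = (33269 - 1042)*(-3486048) = 32227*(-3486048) = -112344868896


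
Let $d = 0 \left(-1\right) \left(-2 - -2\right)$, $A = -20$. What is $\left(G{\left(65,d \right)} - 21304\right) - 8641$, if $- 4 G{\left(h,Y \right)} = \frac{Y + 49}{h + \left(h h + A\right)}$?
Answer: $- \frac{73065807}{2440} \approx -29945.0$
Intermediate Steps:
$d = 0$ ($d = 0 \left(-2 + 2\right) = 0 \cdot 0 = 0$)
$G{\left(h,Y \right)} = - \frac{49 + Y}{4 \left(-20 + h + h^{2}\right)}$ ($G{\left(h,Y \right)} = - \frac{\left(Y + 49\right) \frac{1}{h + \left(h h - 20\right)}}{4} = - \frac{\left(49 + Y\right) \frac{1}{h + \left(h^{2} - 20\right)}}{4} = - \frac{\left(49 + Y\right) \frac{1}{h + \left(-20 + h^{2}\right)}}{4} = - \frac{\left(49 + Y\right) \frac{1}{-20 + h + h^{2}}}{4} = - \frac{\frac{1}{-20 + h + h^{2}} \left(49 + Y\right)}{4} = - \frac{49 + Y}{4 \left(-20 + h + h^{2}\right)}$)
$\left(G{\left(65,d \right)} - 21304\right) - 8641 = \left(\frac{-49 - 0}{4 \left(-20 + 65 + 65^{2}\right)} - 21304\right) - 8641 = \left(\frac{-49 + 0}{4 \left(-20 + 65 + 4225\right)} - 21304\right) - 8641 = \left(\frac{1}{4} \cdot \frac{1}{4270} \left(-49\right) - 21304\right) - 8641 = \left(- \frac{7}{2440} - 21304\right) - 8641 = - \frac{51981767}{2440} - 8641 = - \frac{73065807}{2440}$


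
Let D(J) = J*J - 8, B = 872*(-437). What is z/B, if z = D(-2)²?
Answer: -2/47633 ≈ -4.1988e-5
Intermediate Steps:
B = -381064
D(J) = -8 + J² (D(J) = J² - 8 = -8 + J²)
z = 16 (z = (-8 + (-2)²)² = (-8 + 4)² = (-4)² = 16)
z/B = 16/(-381064) = 16*(-1/381064) = -2/47633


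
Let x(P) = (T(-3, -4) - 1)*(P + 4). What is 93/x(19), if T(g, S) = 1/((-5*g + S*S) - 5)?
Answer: -2418/575 ≈ -4.2052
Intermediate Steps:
T(g, S) = 1/(-5 + S² - 5*g) (T(g, S) = 1/((-5*g + S²) - 5) = 1/((S² - 5*g) - 5) = 1/(-5 + S² - 5*g))
x(P) = -50/13 - 25*P/26 (x(P) = (-1/(5 - 1*(-4)² + 5*(-3)) - 1)*(P + 4) = (-1/(5 - 1*16 - 15) - 1)*(4 + P) = (-1/(5 - 16 - 15) - 1)*(4 + P) = (-1/(-26) - 1)*(4 + P) = (-1*(-1/26) - 1)*(4 + P) = (1/26 - 1)*(4 + P) = -25*(4 + P)/26 = -50/13 - 25*P/26)
93/x(19) = 93/(-50/13 - 25/26*19) = 93/(-50/13 - 475/26) = 93/(-575/26) = 93*(-26/575) = -2418/575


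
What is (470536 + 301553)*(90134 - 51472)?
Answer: 29850504918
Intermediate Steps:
(470536 + 301553)*(90134 - 51472) = 772089*38662 = 29850504918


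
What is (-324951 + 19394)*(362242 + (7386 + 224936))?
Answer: -181673192148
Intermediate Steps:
(-324951 + 19394)*(362242 + (7386 + 224936)) = -305557*(362242 + 232322) = -305557*594564 = -181673192148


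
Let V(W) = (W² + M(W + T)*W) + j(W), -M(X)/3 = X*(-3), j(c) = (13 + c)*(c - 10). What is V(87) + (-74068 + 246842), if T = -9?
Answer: 249117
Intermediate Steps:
j(c) = (-10 + c)*(13 + c) (j(c) = (13 + c)*(-10 + c) = (-10 + c)*(13 + c))
M(X) = 9*X (M(X) = -3*X*(-3) = -(-9)*X = 9*X)
V(W) = -130 + 2*W² + 3*W + W*(-81 + 9*W) (V(W) = (W² + (9*(W - 9))*W) + (-130 + W² + 3*W) = (W² + (9*(-9 + W))*W) + (-130 + W² + 3*W) = (W² + (-81 + 9*W)*W) + (-130 + W² + 3*W) = (W² + W*(-81 + 9*W)) + (-130 + W² + 3*W) = -130 + 2*W² + 3*W + W*(-81 + 9*W))
V(87) + (-74068 + 246842) = (-130 - 78*87 + 11*87²) + (-74068 + 246842) = (-130 - 6786 + 11*7569) + 172774 = (-130 - 6786 + 83259) + 172774 = 76343 + 172774 = 249117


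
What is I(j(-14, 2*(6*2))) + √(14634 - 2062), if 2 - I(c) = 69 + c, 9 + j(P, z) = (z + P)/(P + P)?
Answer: -807/14 + 2*√3143 ≈ 54.482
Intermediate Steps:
j(P, z) = -9 + (P + z)/(2*P) (j(P, z) = -9 + (z + P)/(P + P) = -9 + (P + z)/((2*P)) = -9 + (P + z)*(1/(2*P)) = -9 + (P + z)/(2*P))
I(c) = -67 - c (I(c) = 2 - (69 + c) = 2 + (-69 - c) = -67 - c)
I(j(-14, 2*(6*2))) + √(14634 - 2062) = (-67 - (2*(6*2) - 17*(-14))/(2*(-14))) + √(14634 - 2062) = (-67 - (-1)*(2*12 + 238)/(2*14)) + √12572 = (-67 - (-1)*(24 + 238)/(2*14)) + 2*√3143 = (-67 - (-1)*262/(2*14)) + 2*√3143 = (-67 - 1*(-131/14)) + 2*√3143 = (-67 + 131/14) + 2*√3143 = -807/14 + 2*√3143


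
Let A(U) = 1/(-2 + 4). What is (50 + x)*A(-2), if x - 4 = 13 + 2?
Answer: 69/2 ≈ 34.500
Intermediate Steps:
A(U) = ½ (A(U) = 1/2 = ½)
x = 19 (x = 4 + (13 + 2) = 4 + 15 = 19)
(50 + x)*A(-2) = (50 + 19)*(½) = 69*(½) = 69/2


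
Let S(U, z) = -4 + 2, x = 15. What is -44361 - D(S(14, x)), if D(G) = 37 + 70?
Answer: -44468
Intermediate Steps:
S(U, z) = -2
D(G) = 107
-44361 - D(S(14, x)) = -44361 - 1*107 = -44361 - 107 = -44468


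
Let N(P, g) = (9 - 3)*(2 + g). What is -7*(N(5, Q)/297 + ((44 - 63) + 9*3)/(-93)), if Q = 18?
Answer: -6832/3069 ≈ -2.2261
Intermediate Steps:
N(P, g) = 12 + 6*g (N(P, g) = 6*(2 + g) = 12 + 6*g)
-7*(N(5, Q)/297 + ((44 - 63) + 9*3)/(-93)) = -7*((12 + 6*18)/297 + ((44 - 63) + 9*3)/(-93)) = -7*((12 + 108)*(1/297) + (-19 + 27)*(-1/93)) = -7*(120*(1/297) + 8*(-1/93)) = -7*(40/99 - 8/93) = -7*976/3069 = -6832/3069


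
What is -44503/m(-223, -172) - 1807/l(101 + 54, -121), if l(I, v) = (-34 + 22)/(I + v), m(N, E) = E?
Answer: 2775343/516 ≈ 5378.6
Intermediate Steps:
l(I, v) = -12/(I + v)
-44503/m(-223, -172) - 1807/l(101 + 54, -121) = -44503/(-172) - 1807/((-12/((101 + 54) - 121))) = -44503*(-1/172) - 1807/((-12/(155 - 121))) = 44503/172 - 1807/((-12/34)) = 44503/172 - 1807/((-12*1/34)) = 44503/172 - 1807/(-6/17) = 44503/172 - 1807*(-17/6) = 44503/172 + 30719/6 = 2775343/516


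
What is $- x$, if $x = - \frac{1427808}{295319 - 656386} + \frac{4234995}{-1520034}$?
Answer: $- \frac{213733255269}{182944705426} \approx -1.1683$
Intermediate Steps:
$x = \frac{213733255269}{182944705426}$ ($x = - \frac{1427808}{-361067} + 4234995 \left(- \frac{1}{1520034}\right) = \left(-1427808\right) \left(- \frac{1}{361067}\right) - \frac{1411665}{506678} = \frac{1427808}{361067} - \frac{1411665}{506678} = \frac{213733255269}{182944705426} \approx 1.1683$)
$- x = \left(-1\right) \frac{213733255269}{182944705426} = - \frac{213733255269}{182944705426}$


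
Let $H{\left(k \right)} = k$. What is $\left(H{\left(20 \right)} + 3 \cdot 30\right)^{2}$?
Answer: $12100$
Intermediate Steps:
$\left(H{\left(20 \right)} + 3 \cdot 30\right)^{2} = \left(20 + 3 \cdot 30\right)^{2} = \left(20 + 90\right)^{2} = 110^{2} = 12100$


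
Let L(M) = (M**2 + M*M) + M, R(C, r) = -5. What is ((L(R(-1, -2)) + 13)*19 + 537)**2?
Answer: 2686321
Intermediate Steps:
L(M) = M + 2*M**2 (L(M) = (M**2 + M**2) + M = 2*M**2 + M = M + 2*M**2)
((L(R(-1, -2)) + 13)*19 + 537)**2 = ((-5*(1 + 2*(-5)) + 13)*19 + 537)**2 = ((-5*(1 - 10) + 13)*19 + 537)**2 = ((-5*(-9) + 13)*19 + 537)**2 = ((45 + 13)*19 + 537)**2 = (58*19 + 537)**2 = (1102 + 537)**2 = 1639**2 = 2686321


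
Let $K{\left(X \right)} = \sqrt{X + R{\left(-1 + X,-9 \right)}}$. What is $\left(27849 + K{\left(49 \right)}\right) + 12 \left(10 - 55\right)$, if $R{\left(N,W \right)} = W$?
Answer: $27309 + 2 \sqrt{10} \approx 27315.0$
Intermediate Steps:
$K{\left(X \right)} = \sqrt{-9 + X}$ ($K{\left(X \right)} = \sqrt{X - 9} = \sqrt{-9 + X}$)
$\left(27849 + K{\left(49 \right)}\right) + 12 \left(10 - 55\right) = \left(27849 + \sqrt{-9 + 49}\right) + 12 \left(10 - 55\right) = \left(27849 + \sqrt{40}\right) + 12 \left(-45\right) = \left(27849 + 2 \sqrt{10}\right) - 540 = 27309 + 2 \sqrt{10}$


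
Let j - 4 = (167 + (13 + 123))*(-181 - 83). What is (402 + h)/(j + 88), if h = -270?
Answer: -33/19975 ≈ -0.0016521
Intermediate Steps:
j = -79988 (j = 4 + (167 + (13 + 123))*(-181 - 83) = 4 + (167 + 136)*(-264) = 4 + 303*(-264) = 4 - 79992 = -79988)
(402 + h)/(j + 88) = (402 - 270)/(-79988 + 88) = 132/(-79900) = 132*(-1/79900) = -33/19975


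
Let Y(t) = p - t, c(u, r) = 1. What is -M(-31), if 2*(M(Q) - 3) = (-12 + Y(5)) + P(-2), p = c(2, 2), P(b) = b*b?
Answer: 3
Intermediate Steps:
P(b) = b**2
p = 1
Y(t) = 1 - t
M(Q) = -3 (M(Q) = 3 + ((-12 + (1 - 1*5)) + (-2)**2)/2 = 3 + ((-12 + (1 - 5)) + 4)/2 = 3 + ((-12 - 4) + 4)/2 = 3 + (-16 + 4)/2 = 3 + (1/2)*(-12) = 3 - 6 = -3)
-M(-31) = -1*(-3) = 3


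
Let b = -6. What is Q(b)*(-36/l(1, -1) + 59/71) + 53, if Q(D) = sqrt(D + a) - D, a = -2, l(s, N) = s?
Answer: -11219/71 - 4994*I*sqrt(2)/71 ≈ -158.01 - 99.473*I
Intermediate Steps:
Q(D) = sqrt(-2 + D) - D (Q(D) = sqrt(D - 2) - D = sqrt(-2 + D) - D)
Q(b)*(-36/l(1, -1) + 59/71) + 53 = (sqrt(-2 - 6) - 1*(-6))*(-36/1 + 59/71) + 53 = (sqrt(-8) + 6)*(-36*1 + 59*(1/71)) + 53 = (2*I*sqrt(2) + 6)*(-36 + 59/71) + 53 = (6 + 2*I*sqrt(2))*(-2497/71) + 53 = (-14982/71 - 4994*I*sqrt(2)/71) + 53 = -11219/71 - 4994*I*sqrt(2)/71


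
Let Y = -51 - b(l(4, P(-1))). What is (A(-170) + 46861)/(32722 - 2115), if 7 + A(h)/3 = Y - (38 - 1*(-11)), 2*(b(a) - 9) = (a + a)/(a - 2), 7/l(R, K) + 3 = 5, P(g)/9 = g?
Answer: 46506/30607 ≈ 1.5195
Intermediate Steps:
P(g) = 9*g
l(R, K) = 7/2 (l(R, K) = 7/(-3 + 5) = 7/2)
b(a) = 9 + a/(-2 + a) (b(a) = 9 + ((a + a)/(a - 2))/2 = 9 + ((2*a)/(-2 + a))/2 = 9 + (2*a/(-2 + a))/2 = 9 + a/(-2 + a))
Y = -187/3 (Y = -51 - 2*(-9 + 5*(7/2))/(-2 + 7/2) = -51 - 2*(-9 + 35/2)/3/2 = -51 - 2*2*17/(3*2) = -51 - 1*34/3 = -51 - 34/3 = -187/3 ≈ -62.333)
A(h) = -355 (A(h) = -21 + 3*(-187/3 - (38 - 1*(-11))) = -21 + 3*(-187/3 - (38 + 11)) = -21 + 3*(-187/3 - 1*49) = -21 + 3*(-187/3 - 49) = -21 + 3*(-334/3) = -21 - 334 = -355)
(A(-170) + 46861)/(32722 - 2115) = (-355 + 46861)/(32722 - 2115) = 46506/30607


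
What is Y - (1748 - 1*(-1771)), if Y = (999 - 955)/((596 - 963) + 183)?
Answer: -161885/46 ≈ -3519.2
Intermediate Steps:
Y = -11/46 (Y = 44/(-367 + 183) = 44/(-184) = 44*(-1/184) = -11/46 ≈ -0.23913)
Y - (1748 - 1*(-1771)) = -11/46 - (1748 - 1*(-1771)) = -11/46 - (1748 + 1771) = -11/46 - 1*3519 = -11/46 - 3519 = -161885/46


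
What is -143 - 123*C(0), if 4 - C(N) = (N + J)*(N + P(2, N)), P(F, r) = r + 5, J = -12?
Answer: -8015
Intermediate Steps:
P(F, r) = 5 + r
C(N) = 4 - (-12 + N)*(5 + 2*N) (C(N) = 4 - (N - 12)*(N + (5 + N)) = 4 - (-12 + N)*(5 + 2*N))
-143 - 123*C(0) = -143 - 123*(64 - 2*0² + 19*0) = -143 - 123*(64 - 2*0 + 0) = -143 - 123*(64 + 0 + 0) = -143 - 123*64 = -143 - 7872 = -8015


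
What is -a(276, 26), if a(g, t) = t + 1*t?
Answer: -52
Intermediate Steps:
a(g, t) = 2*t (a(g, t) = t + t = 2*t)
-a(276, 26) = -2*26 = -1*52 = -52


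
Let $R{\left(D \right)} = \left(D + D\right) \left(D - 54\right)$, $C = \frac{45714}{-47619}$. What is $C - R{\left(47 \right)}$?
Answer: $\frac{10429196}{15873} \approx 657.04$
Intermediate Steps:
$C = - \frac{15238}{15873}$ ($C = 45714 \left(- \frac{1}{47619}\right) = - \frac{15238}{15873} \approx -0.96$)
$R{\left(D \right)} = 2 D \left(-54 + D\right)$
$C - R{\left(47 \right)} = - \frac{15238}{15873} - 2 \cdot 47 \left(-54 + 47\right) = - \frac{15238}{15873} - 2 \cdot 47 \left(-7\right) = - \frac{15238}{15873} - -658 = - \frac{15238}{15873} + 658 = \frac{10429196}{15873}$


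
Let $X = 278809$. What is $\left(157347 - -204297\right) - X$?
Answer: $82835$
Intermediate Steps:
$\left(157347 - -204297\right) - X = \left(157347 - -204297\right) - 278809 = \left(157347 + 204297\right) - 278809 = 361644 - 278809 = 82835$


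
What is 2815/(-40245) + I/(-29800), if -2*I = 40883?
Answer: 295512467/479720400 ≈ 0.61601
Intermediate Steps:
I = -40883/2 (I = -½*40883 = -40883/2 ≈ -20442.)
2815/(-40245) + I/(-29800) = 2815/(-40245) - 40883/2/(-29800) = 2815*(-1/40245) - 40883/2*(-1/29800) = -563/8049 + 40883/59600 = 295512467/479720400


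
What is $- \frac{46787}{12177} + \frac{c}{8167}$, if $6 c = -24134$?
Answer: $- \frac{431089382}{99449559} \approx -4.3348$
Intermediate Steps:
$c = - \frac{12067}{3}$ ($c = \frac{1}{6} \left(-24134\right) = - \frac{12067}{3} \approx -4022.3$)
$- \frac{46787}{12177} + \frac{c}{8167} = - \frac{46787}{12177} - \frac{12067}{3 \cdot 8167} = \left(-46787\right) \frac{1}{12177} - \frac{12067}{24501} = - \frac{46787}{12177} - \frac{12067}{24501} = - \frac{431089382}{99449559}$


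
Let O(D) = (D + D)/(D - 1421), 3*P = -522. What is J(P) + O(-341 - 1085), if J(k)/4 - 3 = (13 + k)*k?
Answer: 319060448/2847 ≈ 1.1207e+5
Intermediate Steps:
P = -174 (P = (1/3)*(-522) = -174)
O(D) = 2*D/(-1421 + D) (O(D) = (2*D)/(-1421 + D) = 2*D/(-1421 + D))
J(k) = 12 + 4*k*(13 + k) (J(k) = 12 + 4*((13 + k)*k) = 12 + 4*(k*(13 + k)) = 12 + 4*k*(13 + k))
J(P) + O(-341 - 1085) = (12 + 4*(-174)**2 + 52*(-174)) + 2*(-341 - 1085)/(-1421 + (-341 - 1085)) = (12 + 4*30276 - 9048) + 2*(-1426)/(-1421 - 1426) = (12 + 121104 - 9048) + 2*(-1426)/(-2847) = 112068 + 2*(-1426)*(-1/2847) = 112068 + 2852/2847 = 319060448/2847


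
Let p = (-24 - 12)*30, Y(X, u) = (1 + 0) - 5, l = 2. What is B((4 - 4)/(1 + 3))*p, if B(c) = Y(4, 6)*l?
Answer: 8640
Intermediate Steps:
Y(X, u) = -4 (Y(X, u) = 1 - 5 = -4)
B(c) = -8 (B(c) = -4*2 = -8)
p = -1080 (p = -36*30 = -1080)
B((4 - 4)/(1 + 3))*p = -8*(-1080) = 8640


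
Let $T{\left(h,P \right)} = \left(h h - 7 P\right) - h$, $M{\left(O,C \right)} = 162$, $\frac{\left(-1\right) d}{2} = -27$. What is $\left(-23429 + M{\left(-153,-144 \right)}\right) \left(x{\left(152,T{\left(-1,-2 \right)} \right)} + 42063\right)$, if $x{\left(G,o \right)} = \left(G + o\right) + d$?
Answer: $-983845095$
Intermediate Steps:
$d = 54$ ($d = \left(-2\right) \left(-27\right) = 54$)
$T{\left(h,P \right)} = h^{2} - h - 7 P$ ($T{\left(h,P \right)} = \left(h^{2} - 7 P\right) - h = h^{2} - h - 7 P$)
$x{\left(G,o \right)} = 54 + G + o$ ($x{\left(G,o \right)} = \left(G + o\right) + 54 = 54 + G + o$)
$\left(-23429 + M{\left(-153,-144 \right)}\right) \left(x{\left(152,T{\left(-1,-2 \right)} \right)} + 42063\right) = \left(-23429 + 162\right) \left(\left(54 + 152 - \left(-15 - 1\right)\right) + 42063\right) = - 23267 \left(\left(54 + 152 + \left(1 + 1 + 14\right)\right) + 42063\right) = - 23267 \left(\left(54 + 152 + 16\right) + 42063\right) = - 23267 \left(222 + 42063\right) = \left(-23267\right) 42285 = -983845095$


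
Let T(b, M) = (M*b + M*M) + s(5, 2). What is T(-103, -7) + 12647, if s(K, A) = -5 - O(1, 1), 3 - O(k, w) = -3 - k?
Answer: 13405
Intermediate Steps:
O(k, w) = 6 + k (O(k, w) = 3 - (-3 - k) = 3 + (3 + k) = 6 + k)
s(K, A) = -12 (s(K, A) = -5 - (6 + 1) = -5 - 1*7 = -5 - 7 = -12)
T(b, M) = -12 + M**2 + M*b (T(b, M) = (M*b + M*M) - 12 = (M*b + M**2) - 12 = (M**2 + M*b) - 12 = -12 + M**2 + M*b)
T(-103, -7) + 12647 = (-12 + (-7)**2 - 7*(-103)) + 12647 = (-12 + 49 + 721) + 12647 = 758 + 12647 = 13405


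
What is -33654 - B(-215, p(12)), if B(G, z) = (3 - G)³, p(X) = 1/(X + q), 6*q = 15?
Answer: -10393886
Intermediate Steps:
q = 5/2 (q = (⅙)*15 = 5/2 ≈ 2.5000)
p(X) = 1/(5/2 + X) (p(X) = 1/(X + 5/2) = 1/(5/2 + X))
-33654 - B(-215, p(12)) = -33654 - (-1)*(-3 - 215)³ = -33654 - (-1)*(-218)³ = -33654 - (-1)*(-10360232) = -33654 - 1*10360232 = -33654 - 10360232 = -10393886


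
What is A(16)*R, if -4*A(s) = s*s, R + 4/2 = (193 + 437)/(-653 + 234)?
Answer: 93952/419 ≈ 224.23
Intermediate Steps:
R = -1468/419 (R = -2 + (193 + 437)/(-653 + 234) = -2 + 630/(-419) = -2 + 630*(-1/419) = -2 - 630/419 = -1468/419 ≈ -3.5036)
A(s) = -s²/4 (A(s) = -s*s/4 = -s²/4)
A(16)*R = -¼*16²*(-1468/419) = -¼*256*(-1468/419) = -64*(-1468/419) = 93952/419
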